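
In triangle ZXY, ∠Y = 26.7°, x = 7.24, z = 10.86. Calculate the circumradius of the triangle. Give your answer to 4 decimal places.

R ≈ 6.0820

By the law of cosines, y² = z² + x² − 2·z·x·cos Y = 29.872, so y ≈ 5.4655.
Area = ½·z·x·sin Y ≈ 17.664.
Circumradius = y/(2 sin Y) ≈ 6.082.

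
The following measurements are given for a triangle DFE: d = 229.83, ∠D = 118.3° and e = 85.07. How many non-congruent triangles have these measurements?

1

e·sin D = 85.07·sin(118.3°) ≈ 74.9.
Since ∠D is not acute, a triangle exists only if d > e; here d > e, so there is exactly one triangle.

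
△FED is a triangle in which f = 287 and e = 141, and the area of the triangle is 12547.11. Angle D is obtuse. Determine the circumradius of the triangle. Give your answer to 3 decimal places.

R ≈ 328.258

From area = ½·f·e·sin D, we get sin D = 2·area/(f·e) ≈ 0.62012.
Taking the obtuse solution, ∠D ≈ 141.68°.
Law of cosines then gives d ≈ 407.12.
Circumradius = d/(2 sin D) ≈ 328.26.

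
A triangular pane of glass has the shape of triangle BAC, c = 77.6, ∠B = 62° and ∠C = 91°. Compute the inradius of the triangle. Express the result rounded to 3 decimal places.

The third angle is ∠A = 180° − ∠C − ∠B = 27.00°.
Law of sines: b = c·sin B/sin C ≈ 68.527.
Law of sines: a = c·sin A/sin C ≈ 35.235.
Area = ½·c·b·sin A ≈ 1207.1.
Semiperimeter s = (68.527+35.235+77.6)/2 = 90.681.
Inradius = area/s = 1207.1/90.681 ≈ 13.311.

r ≈ 13.311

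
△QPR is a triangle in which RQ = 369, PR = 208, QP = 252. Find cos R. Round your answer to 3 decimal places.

By the law of cosines, cos R = (PR² + RQ² − QP²) / (2·PR·RQ) ≈ 0.75517, so ∠R ≈ 40.96°.

cos R ≈ 0.755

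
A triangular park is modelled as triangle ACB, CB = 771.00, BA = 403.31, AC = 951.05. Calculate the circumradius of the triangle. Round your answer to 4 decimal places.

489.4711

By the law of cosines, cos A = (BA² + AC² − CB²) / (2·BA·AC) ≈ 0.61621, so ∠A ≈ 51.96°.
Circumradius = CB/(2 sin A) ≈ 489.47.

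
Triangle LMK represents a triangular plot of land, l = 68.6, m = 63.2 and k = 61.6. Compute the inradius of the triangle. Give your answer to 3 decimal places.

Semiperimeter s = (68.6 + 63.2 + 61.6)/2 = 96.7.
Heron's formula: area = √(96.7·28.1·33.5·35.1) ≈ 1787.5.
Inradius = area/s = 1787.5/96.7 ≈ 18.485.

r ≈ 18.485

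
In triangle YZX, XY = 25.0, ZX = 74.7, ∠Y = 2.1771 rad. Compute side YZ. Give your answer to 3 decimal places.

57.574

Law of sines: sin Z = XY·sin Y/ZX ≈ 0.27502.
Since ZX ≥ XY, only the acute value applies: ∠Z ≈ 0.2786 rad.
Then ∠X = π − ∠Y − ∠Z ≈ 0.6859 rad.
Law of sines gives YZ = ZX·sin X/sin Y ≈ 57.574.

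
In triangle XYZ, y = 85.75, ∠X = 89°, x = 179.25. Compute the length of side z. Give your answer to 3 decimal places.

158.912

Law of sines: sin Y = y·sin X/x ≈ 0.47831.
Since x ≥ y, only the acute value applies: ∠Y ≈ 28.58°.
Then ∠Z = 180° − ∠X − ∠Y ≈ 62.42°.
Law of sines gives z = x·sin Z/sin X ≈ 158.91.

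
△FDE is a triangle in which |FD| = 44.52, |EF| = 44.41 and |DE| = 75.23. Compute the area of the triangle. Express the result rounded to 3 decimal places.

Semiperimeter s = (75.23 + 44.41 + 44.52)/2 = 82.08.
Heron's formula: area = √(82.08·6.85·37.67·37.56) ≈ 891.92.

area ≈ 891.917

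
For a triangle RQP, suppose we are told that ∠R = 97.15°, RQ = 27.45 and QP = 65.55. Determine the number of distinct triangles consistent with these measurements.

1

RQ·sin R = 27.45·sin(97.15°) ≈ 27.24.
Since ∠R is not acute, a triangle exists only if QP > RQ; here QP > RQ, so there is exactly one triangle.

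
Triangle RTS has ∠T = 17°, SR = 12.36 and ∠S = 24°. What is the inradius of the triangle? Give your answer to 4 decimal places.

r ≈ 2.4338

The third angle is ∠R = 180° − ∠T − ∠S = 139.00°.
Law of sines: TS = SR·sin R/sin T ≈ 27.735.
Law of sines: RT = SR·sin S/sin T ≈ 17.195.
Area = ½·SR·TS·sin S ≈ 69.715.
Semiperimeter s = (27.735+12.36+17.195)/2 = 28.645.
Inradius = area/s = 69.715/28.645 ≈ 2.4338.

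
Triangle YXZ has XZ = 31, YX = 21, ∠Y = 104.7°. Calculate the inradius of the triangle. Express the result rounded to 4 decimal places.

Law of sines: sin Z = YX·sin Y/XZ ≈ 0.65525.
Since XZ ≥ YX, only the acute value applies: ∠Z ≈ 40.94°.
Then ∠X = 180° − ∠Y − ∠Z ≈ 34.36°.
Law of sines gives ZY = XZ·sin X/sin Y ≈ 18.089.
Area = ½·XZ·YX·sin X ≈ 183.72.
Semiperimeter s = (31+18.089+21)/2 = 35.044.
Inradius = area/s = 183.72/35.044 ≈ 5.2424.

r ≈ 5.2424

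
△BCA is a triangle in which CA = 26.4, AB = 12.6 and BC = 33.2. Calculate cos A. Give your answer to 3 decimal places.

cos A ≈ -0.371

By the law of cosines, cos A = (CA² + AB² − BC²) / (2·CA·AB) ≈ -0.37055, so ∠A ≈ 111.75°.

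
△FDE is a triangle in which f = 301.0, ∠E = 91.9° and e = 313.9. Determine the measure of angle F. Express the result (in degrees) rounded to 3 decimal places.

∠F ≈ 73.411°

Law of sines: sin F = f·sin E/e ≈ 0.95838.
Since e ≥ f, only the acute value applies: ∠F ≈ 73.41°.
Then ∠D = 180° − ∠E − ∠F ≈ 14.69°.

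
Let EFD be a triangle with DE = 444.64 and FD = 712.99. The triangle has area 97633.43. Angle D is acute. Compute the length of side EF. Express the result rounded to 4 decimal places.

From area = ½·FD·DE·sin D, we get sin D = 2·area/(FD·DE) ≈ 0.61594.
Taking the acute solution, ∠D ≈ 38.02°.
Law of cosines then gives EF ≈ 454.49.

454.4885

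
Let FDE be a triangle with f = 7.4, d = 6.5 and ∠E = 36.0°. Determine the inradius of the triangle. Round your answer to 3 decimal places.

1.547

By the law of cosines, e² = f² + d² − 2·f·d·cos E = 19.183, so e ≈ 4.3798.
Area = ½·f·d·sin E ≈ 14.136.
Semiperimeter s = (7.4+6.5+4.3798)/2 = 9.1399.
Inradius = area/s = 14.136/9.1399 ≈ 1.5467.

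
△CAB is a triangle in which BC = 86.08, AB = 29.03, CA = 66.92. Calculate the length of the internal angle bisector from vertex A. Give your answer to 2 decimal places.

By the law of cosines, cos A = (CA² + AB² − BC²) / (2·CA·AB) ≈ -0.53759, so ∠A ≈ 122.52°.
The bisector from A has length 2·CA·AB·cos(∠A/2)/(CA+AB) ≈ 19.471.

t_A ≈ 19.47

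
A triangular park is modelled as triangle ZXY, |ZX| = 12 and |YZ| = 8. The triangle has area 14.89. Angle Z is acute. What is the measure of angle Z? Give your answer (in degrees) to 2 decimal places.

18.07

From area = ½·|YZ|·|ZX|·sin Z, we get sin Z = 2·area/(|YZ|·|ZX|) ≈ 0.31021.
Taking the acute solution, ∠Z ≈ 18.07°.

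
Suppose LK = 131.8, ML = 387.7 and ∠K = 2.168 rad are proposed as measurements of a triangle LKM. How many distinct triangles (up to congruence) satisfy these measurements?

1

LK·sin K = 131.8·sin(2.168 rad) ≈ 109.
Since ∠K is not acute, a triangle exists only if ML > LK; here ML > LK, so there is exactly one triangle.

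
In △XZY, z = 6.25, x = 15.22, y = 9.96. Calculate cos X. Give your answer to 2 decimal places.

By the law of cosines, cos X = (z² + y² − x²) / (2·z·y) ≈ -0.75007, so ∠X ≈ 138.60°.

cos X ≈ -0.75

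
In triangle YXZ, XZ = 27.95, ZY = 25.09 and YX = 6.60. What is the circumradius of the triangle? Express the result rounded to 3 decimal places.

R ≈ 14.785

By the law of cosines, cos Y = (ZY² + YX² − XZ²) / (2·ZY·YX) ≈ -0.32650, so ∠Y ≈ 109.06°.
Circumradius = XZ/(2 sin Y) ≈ 14.785.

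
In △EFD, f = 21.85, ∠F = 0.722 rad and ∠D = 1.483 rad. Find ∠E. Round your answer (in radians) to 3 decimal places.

∠E ≈ 0.937 rad

The third angle is ∠E = π − ∠F − ∠D = 0.937 rad.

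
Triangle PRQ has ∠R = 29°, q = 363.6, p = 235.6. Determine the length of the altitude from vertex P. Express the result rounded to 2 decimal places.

176.28

By the law of cosines, r² = q² + p² − 2·q·p·cos R = 37865, so r ≈ 194.59.
Area = ½·q·p·sin R ≈ 20765.
The altitude from P has length 2·area/p ≈ 176.28.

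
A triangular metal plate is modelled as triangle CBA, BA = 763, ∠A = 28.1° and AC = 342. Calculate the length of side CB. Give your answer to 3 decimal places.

488.629

By the law of cosines, CB² = BA² + AC² − 2·BA·AC·cos A = 2.3876e+05, so CB ≈ 488.63.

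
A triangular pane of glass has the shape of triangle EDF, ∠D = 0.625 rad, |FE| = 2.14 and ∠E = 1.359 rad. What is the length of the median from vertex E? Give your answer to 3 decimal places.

The third angle is ∠F = π − ∠E − ∠D = 1.158 rad.
Law of sines: |DF| = |FE|·sin E/sin D ≈ 3.5758.
Law of sines: |ED| = |FE|·sin F/sin D ≈ 3.3497.
Median from E: ½√(2·|FE|² + 2·|ED|² − |DF|²) ≈ 2.1687.

m_E ≈ 2.169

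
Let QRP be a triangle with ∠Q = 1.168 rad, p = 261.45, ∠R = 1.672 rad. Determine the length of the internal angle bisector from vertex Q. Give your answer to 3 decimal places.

The third angle is ∠P = π − ∠Q − ∠R = 0.302 rad.
Law of sines: q = p·sin Q/sin P ≈ 809.74.
Law of sines: r = p·sin R/sin P ≈ 875.68.
The bisector from Q has length 2·r·p·cos(∠Q/2)/(r+p) ≈ 335.94.

335.936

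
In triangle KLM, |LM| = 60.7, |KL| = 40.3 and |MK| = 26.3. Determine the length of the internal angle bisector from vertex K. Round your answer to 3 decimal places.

By the law of cosines, cos K = (|MK|² + |KL|² − |LM|²) / (2·|MK|·|KL|) ≈ -0.64568, so ∠K ≈ 130.22°.
The bisector from K has length 2·|MK|·|KL|·cos(∠K/2)/(|MK|+|KL|) ≈ 13.397.

t_K ≈ 13.397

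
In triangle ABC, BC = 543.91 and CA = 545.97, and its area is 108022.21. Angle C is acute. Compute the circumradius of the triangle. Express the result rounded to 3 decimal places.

R ≈ 296.755

From area = ½·BC·CA·sin C, we get sin C = 2·area/(BC·CA) ≈ 0.72752.
Taking the acute solution, ∠C ≈ 46.68°.
Law of cosines then gives AB ≈ 431.79.
Circumradius = AB/(2 sin C) ≈ 296.76.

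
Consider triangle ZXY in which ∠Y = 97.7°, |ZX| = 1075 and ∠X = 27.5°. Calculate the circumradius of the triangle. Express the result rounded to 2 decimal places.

542.39

The third angle is ∠Z = 180° − ∠X − ∠Y = 54.80°.
Law of sines: |XY| = |ZX|·sin Z/sin Y ≈ 886.42.
Law of sines: |YZ| = |ZX|·sin X/sin Y ≈ 500.9.
Circumradius = |ZX|/(2 sin Y) ≈ 542.39.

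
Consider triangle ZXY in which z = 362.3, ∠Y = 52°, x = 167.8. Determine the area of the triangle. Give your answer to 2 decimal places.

Area = ½·z·x·sin Y ≈ 23953.

23953.14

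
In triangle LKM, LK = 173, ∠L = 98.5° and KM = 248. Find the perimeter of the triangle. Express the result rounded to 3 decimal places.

perimeter ≈ 574.953

Law of sines: sin M = LK·sin L/KM ≈ 0.68992.
Since KM ≥ LK, only the acute value applies: ∠M ≈ 43.62°.
Then ∠K = 180° − ∠L − ∠M ≈ 37.88°.
Law of sines gives ML = KM·sin K/sin L ≈ 153.95.
Semiperimeter s = (248+153.95+173)/2 = 287.48.
Perimeter = 248 + 153.95 + 173 = 574.95.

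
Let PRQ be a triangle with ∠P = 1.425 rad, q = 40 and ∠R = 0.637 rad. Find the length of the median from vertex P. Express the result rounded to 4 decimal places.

25.6982

The third angle is ∠Q = π − ∠P − ∠R = 1.080 rad.
Law of sines: p = q·sin P/sin Q ≈ 44.882.
Law of sines: r = q·sin R/sin Q ≈ 26.982.
Median from P: ½√(2·r² + 2·q² − p²) ≈ 25.698.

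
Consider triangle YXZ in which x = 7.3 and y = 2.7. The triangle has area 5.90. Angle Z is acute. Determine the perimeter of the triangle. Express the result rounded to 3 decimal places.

perimeter ≈ 15.386

From area = ½·y·x·sin Z, we get sin Z = 2·area/(y·x) ≈ 0.59868.
Taking the acute solution, ∠Z ≈ 36.78°.
Law of cosines then gives z ≈ 5.3856.
Perimeter = 2.7 + 7.3 + 5.3856 = 15.386.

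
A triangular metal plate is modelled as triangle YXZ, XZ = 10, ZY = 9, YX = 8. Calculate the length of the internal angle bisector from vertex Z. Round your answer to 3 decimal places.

By the law of cosines, cos Z = (XZ² + ZY² − YX²) / (2·XZ·ZY) ≈ 0.65000, so ∠Z ≈ 49.46°.
The bisector from Z has length 2·XZ·ZY·cos(∠Z/2)/(XZ+ZY) ≈ 8.6049.

t_Z ≈ 8.605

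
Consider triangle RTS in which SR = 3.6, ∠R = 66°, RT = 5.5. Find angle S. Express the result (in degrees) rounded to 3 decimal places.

74.823

By the law of cosines, TS² = SR² + RT² − 2·SR·RT·cos R = 27.103, so TS ≈ 5.2061.
Law of cosines again: cos S = (TS² + SR² − RT²)/(2·TS·SR) ≈ 0.26180, so ∠S ≈ 74.82°.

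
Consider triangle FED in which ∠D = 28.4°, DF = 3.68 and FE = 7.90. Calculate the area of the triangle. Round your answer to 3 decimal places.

Law of sines: sin E = DF·sin D/FE ≈ 0.22156.
Since FE ≥ DF, only the acute value applies: ∠E ≈ 12.80°.
Then ∠F = 180° − ∠D − ∠E ≈ 138.80°.
Law of sines gives ED = FE·sin F/sin D ≈ 10.941.
Area = ½·FE·DF·sin F ≈ 9.5748.

area ≈ 9.575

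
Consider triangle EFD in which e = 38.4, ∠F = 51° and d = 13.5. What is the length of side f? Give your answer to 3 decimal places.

31.691

By the law of cosines, f² = d² + e² − 2·d·e·cos F = 1004.3, so f ≈ 31.691.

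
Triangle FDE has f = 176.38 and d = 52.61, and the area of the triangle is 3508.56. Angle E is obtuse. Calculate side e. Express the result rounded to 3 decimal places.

From area = ½·f·d·sin E, we get sin E = 2·area/(f·d) ≈ 0.75621.
Taking the obtuse solution, ∠E ≈ 130.87°.
Law of cosines then gives e ≈ 214.53.

214.526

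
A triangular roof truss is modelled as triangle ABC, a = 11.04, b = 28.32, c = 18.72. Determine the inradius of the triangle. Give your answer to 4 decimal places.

2.1461

Semiperimeter s = (11.04 + 28.32 + 18.72)/2 = 29.04.
Heron's formula: area = √(29.04·18·0.72·10.32) ≈ 62.322.
Inradius = area/s = 62.322/29.04 ≈ 2.1461.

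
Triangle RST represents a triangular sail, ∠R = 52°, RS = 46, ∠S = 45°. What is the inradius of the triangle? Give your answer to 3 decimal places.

The third angle is ∠T = 180° − ∠R − ∠S = 83.00°.
Law of sines: ST = RS·sin R/sin T ≈ 36.521.
Law of sines: TR = RS·sin S/sin T ≈ 32.771.
Area = ½·RS·ST·sin S ≈ 593.95.
Semiperimeter s = (36.521+32.771+46)/2 = 57.646.
Inradius = area/s = 593.95/57.646 ≈ 10.303.

r ≈ 10.303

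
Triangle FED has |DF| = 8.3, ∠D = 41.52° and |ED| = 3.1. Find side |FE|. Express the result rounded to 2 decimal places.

6.32

By the law of cosines, |FE|² = |ED|² + |DF|² − 2·|ED|·|DF|·cos D = 39.971, so |FE| ≈ 6.3222.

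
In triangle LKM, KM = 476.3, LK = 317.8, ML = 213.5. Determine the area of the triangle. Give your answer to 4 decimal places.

area ≈ 27351.1391

Semiperimeter s = (476.3 + 213.5 + 317.8)/2 = 503.8.
Heron's formula: area = √(503.8·27.5·290.3·186) ≈ 27351.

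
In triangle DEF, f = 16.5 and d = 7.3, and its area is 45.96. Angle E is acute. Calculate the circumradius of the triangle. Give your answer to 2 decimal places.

From area = ½·f·d·sin E, we get sin E = 2·area/(f·d) ≈ 0.76314.
Taking the acute solution, ∠E ≈ 49.74°.
Law of cosines then gives e ≈ 13.033.
Circumradius = e/(2 sin E) ≈ 8.5392.

R ≈ 8.54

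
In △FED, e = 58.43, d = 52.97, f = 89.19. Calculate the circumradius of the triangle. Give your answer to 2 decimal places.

R ≈ 46.46

By the law of cosines, cos F = (e² + d² − f²) / (2·e·d) ≈ -0.28028, so ∠F ≈ 1.855 rad.
Circumradius = f/(2 sin F) ≈ 46.457.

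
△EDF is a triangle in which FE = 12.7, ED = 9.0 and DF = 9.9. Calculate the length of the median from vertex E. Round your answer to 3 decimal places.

m_E ≈ 9.831

Median from E: ½√(2·FE² + 2·ED² − DF²) ≈ 9.8307.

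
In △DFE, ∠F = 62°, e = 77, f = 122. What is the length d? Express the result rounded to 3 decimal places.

Law of sines: sin E = e·sin F/f ≈ 0.55727.
Since f ≥ e, only the acute value applies: ∠E ≈ 33.87°.
Then ∠D = 180° − ∠F − ∠E ≈ 84.13°.
Law of sines gives d = f·sin D/sin F ≈ 137.45.

137.450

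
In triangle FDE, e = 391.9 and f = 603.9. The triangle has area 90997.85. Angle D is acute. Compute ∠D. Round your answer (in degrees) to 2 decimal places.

∠D ≈ 50.26°

From area = ½·e·f·sin D, we get sin D = 2·area/(e·f) ≈ 0.76899.
Taking the acute solution, ∠D ≈ 50.26°.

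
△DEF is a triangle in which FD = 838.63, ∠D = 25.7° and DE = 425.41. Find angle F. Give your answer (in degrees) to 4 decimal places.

∠F ≈ 22.0572°

By the law of cosines, EF² = FD² + DE² − 2·FD·DE·cos D = 2.4133e+05, so EF ≈ 491.26.
Law of cosines again: cos F = (EF² + FD² − DE²)/(2·EF·FD) ≈ 0.92681, so ∠F ≈ 22.06°.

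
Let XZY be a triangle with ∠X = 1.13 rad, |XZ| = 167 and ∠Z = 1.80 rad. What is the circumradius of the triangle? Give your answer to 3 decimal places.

397.586

The third angle is ∠Y = π − ∠X − ∠Z = 0.212 rad.
Law of sines: |ZY| = |XZ|·sin X/sin Y ≈ 719.16.
Law of sines: |YX| = |XZ|·sin Z/sin Y ≈ 774.38.
Circumradius = |XZ|/(2 sin Y) ≈ 397.59.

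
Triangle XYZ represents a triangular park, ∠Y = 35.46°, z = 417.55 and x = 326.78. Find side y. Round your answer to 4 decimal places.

242.6013

By the law of cosines, y² = z² + x² − 2·z·x·cos Y = 58855, so y ≈ 242.6.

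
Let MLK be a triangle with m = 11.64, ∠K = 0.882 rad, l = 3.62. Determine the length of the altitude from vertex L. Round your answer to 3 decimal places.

8.986

By the law of cosines, k² = m² + l² − 2·m·l·cos K = 95.029, so k ≈ 9.7483.
Area = ½·m·l·sin K ≈ 16.265.
The altitude from L has length 2·area/l ≈ 8.9862.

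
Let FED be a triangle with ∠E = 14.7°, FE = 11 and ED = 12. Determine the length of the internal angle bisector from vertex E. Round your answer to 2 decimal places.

11.38

By the law of cosines, DF² = FE² + ED² − 2·FE·ED·cos E = 9.6413, so DF ≈ 3.105.
The bisector from E has length 2·FE·ED·cos(∠E/2)/(FE+ED) ≈ 11.384.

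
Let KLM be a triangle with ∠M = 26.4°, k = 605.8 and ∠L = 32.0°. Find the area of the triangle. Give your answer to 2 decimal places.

50762.35

The third angle is ∠K = 180° − ∠L − ∠M = 121.60°.
Law of sines: l = k·sin L/sin K ≈ 376.91.
Law of sines: m = k·sin M/sin K ≈ 316.25.
Area = ½·k·l·sin M ≈ 50762.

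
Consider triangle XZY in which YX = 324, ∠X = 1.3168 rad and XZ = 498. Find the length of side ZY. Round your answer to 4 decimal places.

521.4335

By the law of cosines, ZY² = YX² + XZ² − 2·YX·XZ·cos X = 2.7189e+05, so ZY ≈ 521.43.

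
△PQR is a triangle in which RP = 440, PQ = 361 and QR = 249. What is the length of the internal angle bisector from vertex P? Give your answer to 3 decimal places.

378.801

By the law of cosines, cos P = (RP² + PQ² − QR²) / (2·RP·PQ) ≈ 0.82448, so ∠P ≈ 34.46°.
The bisector from P has length 2·RP·PQ·cos(∠P/2)/(RP+PQ) ≈ 378.8.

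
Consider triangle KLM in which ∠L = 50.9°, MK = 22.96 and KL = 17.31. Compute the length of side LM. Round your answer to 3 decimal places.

29.537

Law of sines: sin M = KL·sin L/MK ≈ 0.58508.
Since MK ≥ KL, only the acute value applies: ∠M ≈ 35.81°.
Then ∠K = 180° − ∠L − ∠M ≈ 93.29°.
Law of sines gives LM = MK·sin K/sin L ≈ 29.537.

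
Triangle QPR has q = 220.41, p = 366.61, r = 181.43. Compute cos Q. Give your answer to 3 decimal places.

By the law of cosines, cos Q = (p² + r² − q²) / (2·p·r) ≈ 0.89259, so ∠Q ≈ 26.80°.

0.893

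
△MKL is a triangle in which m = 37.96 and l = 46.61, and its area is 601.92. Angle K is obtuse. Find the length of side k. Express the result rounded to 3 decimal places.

From area = ½·l·m·sin K, we get sin K = 2·area/(l·m) ≈ 0.68040.
Taking the obtuse solution, ∠K ≈ 137.13°.
Law of cosines then gives k ≈ 78.783.

78.783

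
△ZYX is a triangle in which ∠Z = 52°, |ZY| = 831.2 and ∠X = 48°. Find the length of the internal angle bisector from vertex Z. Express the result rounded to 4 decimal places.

The third angle is ∠Y = 180° − ∠X − ∠Z = 80.00°.
Law of sines: |YX| = |ZY|·sin Z/sin X ≈ 881.38.
Law of sines: |XZ| = |ZY|·sin Y/sin X ≈ 1101.5.
The bisector from Z has length 2·|XZ|·|ZY|·cos(∠Z/2)/(|XZ|+|ZY|) ≈ 851.56.

851.5602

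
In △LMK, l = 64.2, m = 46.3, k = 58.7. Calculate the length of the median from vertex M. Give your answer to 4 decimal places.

Median from M: ½√(2·k² + 2·l² − m²) ≈ 56.989.

m_M ≈ 56.9890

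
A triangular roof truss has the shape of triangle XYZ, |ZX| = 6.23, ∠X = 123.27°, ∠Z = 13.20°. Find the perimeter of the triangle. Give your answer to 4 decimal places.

perimeter ≈ 15.8585

The third angle is ∠Y = 180° − ∠Z − ∠X = 43.53°.
Law of sines: |YZ| = |ZX|·sin X/sin Y ≈ 7.563.
Law of sines: |XY| = |ZX|·sin Z/sin Y ≈ 2.0656.
Semiperimeter s = (7.563+6.23+2.0656)/2 = 7.9293.
Perimeter = 7.563 + 6.23 + 2.0656 = 15.859.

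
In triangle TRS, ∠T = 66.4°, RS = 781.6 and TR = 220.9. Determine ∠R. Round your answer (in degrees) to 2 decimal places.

∠R ≈ 98.59°

Law of sines: sin S = TR·sin T/RS ≈ 0.25899.
Since RS ≥ TR, only the acute value applies: ∠S ≈ 15.01°.
Then ∠R = 180° − ∠T − ∠S ≈ 98.59°.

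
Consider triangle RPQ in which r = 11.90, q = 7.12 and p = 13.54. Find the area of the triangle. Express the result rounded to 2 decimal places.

area ≈ 42.30

Semiperimeter s = (11.9 + 13.54 + 7.12)/2 = 16.28.
Heron's formula: area = √(16.28·4.38·2.74·9.16) ≈ 42.305.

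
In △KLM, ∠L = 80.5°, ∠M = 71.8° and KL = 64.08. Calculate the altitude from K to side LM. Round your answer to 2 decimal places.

h_K ≈ 63.20

The third angle is ∠K = 180° − ∠L − ∠M = 27.70°.
Law of sines: LM = KL·sin K/sin M ≈ 31.356.
Law of sines: MK = KL·sin L/sin M ≈ 66.53.
Area = ½·KL·LM·sin L ≈ 990.86.
The altitude from K has length 2·area/LM ≈ 63.201.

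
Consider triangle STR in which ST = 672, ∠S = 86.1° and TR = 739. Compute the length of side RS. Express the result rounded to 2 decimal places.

Law of sines: sin R = ST·sin S/TR ≈ 0.90723.
Since TR ≥ ST, only the acute value applies: ∠R ≈ 65.13°.
Then ∠T = 180° − ∠S − ∠R ≈ 28.77°.
Law of sines gives RS = TR·sin T/sin S ≈ 356.55.

356.55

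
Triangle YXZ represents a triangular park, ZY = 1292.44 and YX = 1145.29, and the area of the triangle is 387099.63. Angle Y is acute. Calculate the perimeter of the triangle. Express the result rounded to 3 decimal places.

3115.128

From area = ½·ZY·YX·sin Y, we get sin Y = 2·area/(ZY·YX) ≈ 0.52303.
Taking the acute solution, ∠Y ≈ 31.54°.
Law of cosines then gives XZ ≈ 677.4.
Perimeter = 677.4 + 1292.4 + 1145.3 = 3115.1.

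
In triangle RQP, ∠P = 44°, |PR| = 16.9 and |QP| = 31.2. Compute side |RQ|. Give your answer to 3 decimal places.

22.371

By the law of cosines, |RQ|² = |QP|² + |PR|² − 2·|QP|·|PR|·cos P = 500.46, so |RQ| ≈ 22.371.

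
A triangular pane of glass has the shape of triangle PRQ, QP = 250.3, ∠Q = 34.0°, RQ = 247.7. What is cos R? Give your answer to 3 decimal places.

By the law of cosines, PR² = RQ² + QP² − 2·RQ·QP·cos Q = 21206, so PR ≈ 145.62.
Law of cosines again: cos R = (PR² + RQ² − QP²)/(2·PR·RQ) ≈ 0.27600, so ∠R ≈ 73.98°.

0.276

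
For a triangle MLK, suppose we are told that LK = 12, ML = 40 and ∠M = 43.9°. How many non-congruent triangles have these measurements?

0

ML·sin M = 40·sin(43.9°) ≈ 27.74.
Since LK = 12 < 27.74 = ML sin M, no triangle exists.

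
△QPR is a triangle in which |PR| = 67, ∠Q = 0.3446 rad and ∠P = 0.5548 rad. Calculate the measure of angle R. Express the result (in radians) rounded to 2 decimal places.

The third angle is ∠R = π − ∠Q − ∠P = 2.2422 rad.

∠R ≈ 2.24 rad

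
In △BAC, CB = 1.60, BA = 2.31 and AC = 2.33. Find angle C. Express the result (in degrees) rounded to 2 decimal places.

∠C ≈ 69.16°

By the law of cosines, cos C = (AC² + CB² − BA²) / (2·AC·CB) ≈ 0.35579, so ∠C ≈ 69.16°.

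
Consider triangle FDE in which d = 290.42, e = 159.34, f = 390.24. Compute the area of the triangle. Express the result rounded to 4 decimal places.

Semiperimeter s = (390.24 + 290.42 + 159.34)/2 = 420.
Heron's formula: area = √(420·29.76·129.58·260.66) ≈ 20547.

area ≈ 20546.9466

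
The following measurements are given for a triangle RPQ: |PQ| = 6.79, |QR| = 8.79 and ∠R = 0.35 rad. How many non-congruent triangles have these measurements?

2

|QR|·sin R = 8.79·sin(0.35 rad) ≈ 3.014.
Since |QR| sin R < |PQ| < |QR| (3.014 < 6.79 < 8.79), two triangles exist.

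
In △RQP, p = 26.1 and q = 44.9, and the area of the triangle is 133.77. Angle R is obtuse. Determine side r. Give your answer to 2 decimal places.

From area = ½·q·p·sin R, we get sin R = 2·area/(q·p) ≈ 0.22830.
Taking the obtuse solution, ∠R ≈ 166.80°.
Law of cosines then gives r ≈ 70.563.

70.56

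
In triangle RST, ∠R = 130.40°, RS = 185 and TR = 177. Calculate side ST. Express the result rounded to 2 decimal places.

328.63

By the law of cosines, ST² = TR² + RS² − 2·TR·RS·cos R = 1.08e+05, so ST ≈ 328.63.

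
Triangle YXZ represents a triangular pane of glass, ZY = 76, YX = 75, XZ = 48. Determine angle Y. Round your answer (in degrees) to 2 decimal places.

∠Y ≈ 37.06°

By the law of cosines, cos Y = (ZY² + YX² − XZ²) / (2·ZY·YX) ≈ 0.79798, so ∠Y ≈ 37.06°.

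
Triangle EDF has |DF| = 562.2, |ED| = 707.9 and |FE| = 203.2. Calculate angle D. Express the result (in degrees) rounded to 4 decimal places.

∠D ≈ 12.8912°

By the law of cosines, cos D = (|ED|² + |DF|² − |FE|²) / (2·|ED|·|DF|) ≈ 0.97480, so ∠D ≈ 12.89°.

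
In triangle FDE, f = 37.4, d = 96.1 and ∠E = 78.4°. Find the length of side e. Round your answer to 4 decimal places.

By the law of cosines, e² = f² + d² − 2·f·d·cos E = 9188.6, so e ≈ 95.857.

95.8570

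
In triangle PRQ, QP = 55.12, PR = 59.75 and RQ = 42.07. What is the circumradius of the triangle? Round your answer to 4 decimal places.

30.9999

By the law of cosines, cos P = (QP² + PR² − RQ²) / (2·QP·PR) ≈ 0.73455, so ∠P ≈ 42.73°.
Circumradius = RQ/(2 sin P) ≈ 31.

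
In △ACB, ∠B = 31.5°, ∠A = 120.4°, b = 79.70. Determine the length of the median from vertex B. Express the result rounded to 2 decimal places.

The third angle is ∠C = 180° − ∠B − ∠A = 28.10°.
Law of sines: a = b·sin A/sin B ≈ 131.56.
Law of sines: c = b·sin C/sin B ≈ 71.846.
Median from B: ½√(2·a² + 2·c² − b²) ≈ 98.222.

m_B ≈ 98.22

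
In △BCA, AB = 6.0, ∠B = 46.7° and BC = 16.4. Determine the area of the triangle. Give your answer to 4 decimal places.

area ≈ 35.8064

Area = ½·AB·BC·sin B ≈ 35.806.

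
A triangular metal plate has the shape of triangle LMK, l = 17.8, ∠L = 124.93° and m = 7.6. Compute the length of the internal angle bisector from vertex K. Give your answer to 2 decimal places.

10.17

Law of sines: sin M = m·sin L/l ≈ 0.35005.
Since l ≥ m, only the acute value applies: ∠M ≈ 20.49°.
Then ∠K = 180° − ∠L − ∠M ≈ 34.58°.
Law of sines gives k = l·sin K/sin L ≈ 12.322.
The bisector from K has length 2·l·m·cos(∠K/2)/(l+m) ≈ 10.171.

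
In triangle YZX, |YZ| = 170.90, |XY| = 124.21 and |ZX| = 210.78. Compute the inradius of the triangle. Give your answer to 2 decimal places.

41.96

Semiperimeter s = (210.78 + 124.21 + 170.9)/2 = 252.94.
Heron's formula: area = √(252.94·42.165·128.74·82.045) ≈ 10614.
Inradius = area/s = 10614/252.94 ≈ 41.96.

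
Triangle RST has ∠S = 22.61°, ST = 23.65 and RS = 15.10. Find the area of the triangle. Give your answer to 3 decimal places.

Area = ½·RS·ST·sin S ≈ 68.648.

68.648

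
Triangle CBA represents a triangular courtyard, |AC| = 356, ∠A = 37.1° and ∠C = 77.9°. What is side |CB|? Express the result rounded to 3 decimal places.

The third angle is ∠B = 180° − ∠A − ∠C = 65.00°.
Law of sines: |CB| = |AC|·sin A/sin B ≈ 236.94.

236.942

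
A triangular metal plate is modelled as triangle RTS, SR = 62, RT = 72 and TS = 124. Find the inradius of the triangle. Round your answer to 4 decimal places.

Semiperimeter s = (124 + 62 + 72)/2 = 129.
Heron's formula: area = √(129·5·67·57) ≈ 1569.5.
Inradius = area/s = 1569.5/129 ≈ 12.166.

r ≈ 12.1665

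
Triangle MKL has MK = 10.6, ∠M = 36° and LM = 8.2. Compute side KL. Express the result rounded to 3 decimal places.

By the law of cosines, KL² = LM² + MK² − 2·LM·MK·cos M = 38.96, so KL ≈ 6.2418.

6.242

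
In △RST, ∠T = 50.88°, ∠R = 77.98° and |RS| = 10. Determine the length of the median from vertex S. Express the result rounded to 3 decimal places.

10.212

The third angle is ∠S = 180° − ∠T − ∠R = 51.14°.
Law of sines: |ST| = |RS|·sin R/sin T ≈ 12.607.
Law of sines: |TR| = |RS|·sin S/sin T ≈ 10.037.
Median from S: ½√(2·|RS|² + 2·|ST|² − |TR|²) ≈ 10.212.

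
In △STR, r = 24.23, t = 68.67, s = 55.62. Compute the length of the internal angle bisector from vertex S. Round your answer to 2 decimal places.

t_S ≈ 32.67

By the law of cosines, cos S = (t² + r² − s²) / (2·t·r) ≈ 0.66384, so ∠S ≈ 0.845 rad.
The bisector from S has length 2·t·r·cos(∠S/2)/(t+r) ≈ 32.672.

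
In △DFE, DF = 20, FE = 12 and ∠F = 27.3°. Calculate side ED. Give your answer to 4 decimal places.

By the law of cosines, ED² = DF² + FE² − 2·DF·FE·cos F = 117.46, so ED ≈ 10.838.

10.8381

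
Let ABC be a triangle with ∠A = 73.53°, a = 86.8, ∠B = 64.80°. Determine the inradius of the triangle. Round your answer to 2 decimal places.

20.65

The third angle is ∠C = 180° − ∠A − ∠B = 41.67°.
Law of sines: b = a·sin B/sin A ≈ 81.899.
Law of sines: c = a·sin C/sin A ≈ 60.177.
Area = ½·a·b·sin C ≈ 2363.1.
Semiperimeter s = (86.8+81.899+60.177)/2 = 114.44.
Inradius = area/s = 2363.1/114.44 ≈ 20.65.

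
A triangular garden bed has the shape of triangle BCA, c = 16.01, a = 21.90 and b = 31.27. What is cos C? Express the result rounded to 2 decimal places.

By the law of cosines, cos C = (a² + b² − c²) / (2·a·b) ≈ 0.87696, so ∠C ≈ 28.72°.

cos C ≈ 0.88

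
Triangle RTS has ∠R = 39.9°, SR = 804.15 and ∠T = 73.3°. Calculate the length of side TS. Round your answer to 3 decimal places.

The third angle is ∠S = 180° − ∠R − ∠T = 66.80°.
Law of sines: TS = SR·sin R/sin T ≈ 538.54.

538.536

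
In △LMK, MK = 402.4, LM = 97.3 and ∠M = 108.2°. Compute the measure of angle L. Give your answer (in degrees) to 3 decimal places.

∠L ≈ 59.744°

By the law of cosines, KL² = LM² + MK² − 2·LM·MK·cos M = 1.9585e+05, so KL ≈ 442.55.
Law of cosines again: cos L = (KL² + LM² − MK²)/(2·KL·LM) ≈ 0.50386, so ∠L ≈ 59.74°.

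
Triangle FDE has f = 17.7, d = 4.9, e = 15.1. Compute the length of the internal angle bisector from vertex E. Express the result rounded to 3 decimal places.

By the law of cosines, cos E = (f² + d² − e²) / (2·f·d) ≈ 0.63006, so ∠E ≈ 50.95°.
The bisector from E has length 2·f·d·cos(∠E/2)/(f+d) ≈ 6.9291.

6.929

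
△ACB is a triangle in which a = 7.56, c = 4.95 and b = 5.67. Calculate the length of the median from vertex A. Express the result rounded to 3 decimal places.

Median from A: ½√(2·c² + 2·b² − a²) ≈ 3.7466.

m_A ≈ 3.747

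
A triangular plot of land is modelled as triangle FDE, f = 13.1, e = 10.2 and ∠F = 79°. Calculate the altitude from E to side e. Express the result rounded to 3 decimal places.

Law of sines: sin E = e·sin F/f ≈ 0.76432.
Since f ≥ e, only the acute value applies: ∠E ≈ 49.85°.
Then ∠D = 180° − ∠F − ∠E ≈ 51.15°.
Law of sines gives d = f·sin D/sin F ≈ 10.394.
Area = ½·f·e·sin D ≈ 52.034.
The altitude from E has length 2·area/e ≈ 10.203.

h_E ≈ 10.203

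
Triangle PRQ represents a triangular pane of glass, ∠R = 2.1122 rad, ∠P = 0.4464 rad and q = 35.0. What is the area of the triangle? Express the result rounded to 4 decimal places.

The third angle is ∠Q = π − ∠P − ∠R = 0.5830 rad.
Law of sines: p = q·sin P/sin Q ≈ 27.447.
Law of sines: r = q·sin R/sin Q ≈ 54.484.
Area = ½·q·p·sin R ≈ 411.63.

area ≈ 411.6294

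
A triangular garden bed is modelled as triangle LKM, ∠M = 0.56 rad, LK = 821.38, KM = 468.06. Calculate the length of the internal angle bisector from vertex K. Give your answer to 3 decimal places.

Law of sines: sin L = KM·sin M/LK ≈ 0.30269.
Since LK ≥ KM, only the acute value applies: ∠L ≈ 0.308 rad.
Then ∠K = π − ∠M − ∠L ≈ 2.274 rad.
Law of sines gives ML = LK·sin K/sin M ≈ 1179.4.
The bisector from K has length 2·LK·KM·cos(∠K/2)/(LK+KM) ≈ 250.62.

250.621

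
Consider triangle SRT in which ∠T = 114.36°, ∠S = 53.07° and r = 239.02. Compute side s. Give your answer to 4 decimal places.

The third angle is ∠R = 180° − ∠T − ∠S = 12.57°.
Law of sines: s = r·sin S/sin R ≈ 877.93.

877.9282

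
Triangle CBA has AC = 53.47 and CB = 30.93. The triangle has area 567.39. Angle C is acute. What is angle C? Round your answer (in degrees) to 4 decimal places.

∠C ≈ 43.3264°

From area = ½·AC·CB·sin C, we get sin C = 2·area/(AC·CB) ≈ 0.68615.
Taking the acute solution, ∠C ≈ 43.33°.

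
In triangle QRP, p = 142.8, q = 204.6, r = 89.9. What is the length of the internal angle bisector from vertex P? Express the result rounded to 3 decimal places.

t_P ≈ 118.612

By the law of cosines, cos P = (q² + r² − p²) / (2·q·r) ≈ 0.80331, so ∠P ≈ 36.55°.
The bisector from P has length 2·q·r·cos(∠P/2)/(q+r) ≈ 118.61.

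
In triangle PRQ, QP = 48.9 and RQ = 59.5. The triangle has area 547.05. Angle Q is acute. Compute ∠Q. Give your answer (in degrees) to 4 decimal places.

From area = ½·RQ·QP·sin Q, we get sin Q = 2·area/(RQ·QP) ≈ 0.37604.
Taking the acute solution, ∠Q ≈ 22.09°.

22.0885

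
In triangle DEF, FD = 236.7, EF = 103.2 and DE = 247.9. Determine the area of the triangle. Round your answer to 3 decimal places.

Semiperimeter s = (103.2 + 236.7 + 247.9)/2 = 293.9.
Heron's formula: area = √(293.9·190.7·57.2·46) ≈ 12144.

12143.729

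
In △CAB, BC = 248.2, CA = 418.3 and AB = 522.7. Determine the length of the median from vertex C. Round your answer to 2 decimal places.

Median from C: ½√(2·BC² + 2·CA² − AB²) ≈ 223.57.

223.57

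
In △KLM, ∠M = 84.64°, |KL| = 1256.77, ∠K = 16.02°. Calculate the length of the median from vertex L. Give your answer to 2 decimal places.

The third angle is ∠L = 180° − ∠M − ∠K = 79.34°.
Law of sines: |LM| = |KL|·sin K/sin M ≈ 348.36.
Law of sines: |MK| = |KL|·sin L/sin M ≈ 1240.5.
Median from L: ½√(2·|KL|² + 2·|LM|² − |MK|²) ≈ 682.42.

m_L ≈ 682.42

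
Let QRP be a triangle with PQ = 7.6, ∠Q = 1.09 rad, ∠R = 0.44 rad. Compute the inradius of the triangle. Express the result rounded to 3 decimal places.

The third angle is ∠P = π − ∠Q − ∠R = 1.612 rad.
Law of sines: RP = PQ·sin Q/sin R ≈ 15.82.
Law of sines: QR = PQ·sin P/sin R ≈ 17.828.
Area = ½·PQ·RP·sin P ≈ 60.066.
Semiperimeter s = (15.82+7.6+17.828)/2 = 20.624.
Inradius = area/s = 60.066/20.624 ≈ 2.9124.

r ≈ 2.912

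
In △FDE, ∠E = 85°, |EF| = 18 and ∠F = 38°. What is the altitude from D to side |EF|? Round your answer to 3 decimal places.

The third angle is ∠D = 180° − ∠E − ∠F = 57.00°.
Law of sines: |DE| = |EF|·sin F/sin D ≈ 13.214.
Law of sines: |FD| = |EF|·sin E/sin D ≈ 21.381.
Area = ½·|EF|·|DE|·sin E ≈ 118.47.
The altitude from D has length 2·area/|EF| ≈ 13.163.

13.163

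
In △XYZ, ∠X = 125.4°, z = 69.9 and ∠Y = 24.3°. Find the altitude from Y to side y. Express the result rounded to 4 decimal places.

h_Y ≈ 56.9774

The third angle is ∠Z = 180° − ∠X − ∠Y = 30.30°.
Law of sines: x = z·sin X/sin Z ≈ 112.93.
Law of sines: y = z·sin Y/sin Z ≈ 57.013.
Area = ½·z·x·sin Y ≈ 1624.2.
The altitude from Y has length 2·area/y ≈ 56.977.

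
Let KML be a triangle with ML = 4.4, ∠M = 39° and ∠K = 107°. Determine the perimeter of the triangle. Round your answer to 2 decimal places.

The third angle is ∠L = 180° − ∠K − ∠M = 34.00°.
Law of sines: LK = ML·sin M/sin K ≈ 2.8955.
Law of sines: KM = ML·sin L/sin K ≈ 2.5729.
Semiperimeter s = (4.4+2.8955+2.5729)/2 = 4.9342.
Perimeter = 4.4 + 2.8955 + 2.5729 = 9.8684.

9.87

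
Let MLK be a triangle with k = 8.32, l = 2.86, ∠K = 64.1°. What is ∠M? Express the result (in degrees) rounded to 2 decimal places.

Law of sines: sin L = l·sin K/k ≈ 0.30922.
Since k ≥ l, only the acute value applies: ∠L ≈ 18.01°.
Then ∠M = 180° − ∠K − ∠L ≈ 97.89°.

∠M ≈ 97.89°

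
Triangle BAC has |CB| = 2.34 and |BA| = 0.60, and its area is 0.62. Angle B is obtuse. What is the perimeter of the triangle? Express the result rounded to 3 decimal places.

perimeter ≈ 5.614

From area = ½·|CB|·|BA|·sin B, we get sin B = 2·area/(|CB|·|BA|) ≈ 0.88319.
Taking the obtuse solution, ∠B ≈ 117.97°.
Law of cosines then gives |AC| ≈ 2.6744.
Perimeter = 2.6744 + 2.34 + 0.6 = 5.6144.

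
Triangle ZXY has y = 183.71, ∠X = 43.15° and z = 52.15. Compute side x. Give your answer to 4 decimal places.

149.9660

By the law of cosines, x² = y² + z² − 2·y·z·cos X = 22490, so x ≈ 149.97.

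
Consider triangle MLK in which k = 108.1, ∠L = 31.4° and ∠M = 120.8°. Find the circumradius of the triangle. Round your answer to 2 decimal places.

The third angle is ∠K = 180° − ∠M − ∠L = 27.80°.
Law of sines: m = k·sin M/sin K ≈ 199.09.
Law of sines: l = k·sin L/sin K ≈ 120.76.
Circumradius = k/(2 sin K) ≈ 115.89.

R ≈ 115.89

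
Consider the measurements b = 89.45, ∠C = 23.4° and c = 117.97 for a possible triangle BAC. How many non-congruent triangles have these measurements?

1

b·sin C = 89.45·sin(23.4°) ≈ 35.52.
Since c ≥ b, exactly one triangle exists.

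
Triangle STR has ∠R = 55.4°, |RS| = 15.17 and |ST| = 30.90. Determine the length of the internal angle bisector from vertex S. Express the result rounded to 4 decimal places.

t_S ≈ 12.9762

Law of sines: sin T = |RS|·sin R/|ST| ≈ 0.40411.
Since |ST| ≥ |RS|, only the acute value applies: ∠T ≈ 23.84°.
Then ∠S = 180° − ∠R − ∠T ≈ 100.76°.
Law of sines gives |TR| = |ST|·sin S/sin R ≈ 36.879.
The bisector from S has length 2·|RS|·|ST|·cos(∠S/2)/(|RS|+|ST|) ≈ 12.976.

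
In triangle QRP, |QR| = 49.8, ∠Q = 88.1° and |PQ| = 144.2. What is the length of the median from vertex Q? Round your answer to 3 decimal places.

m_Q ≈ 77.055

By the law of cosines, |RP|² = |PQ|² + |QR|² − 2·|PQ|·|QR|·cos Q = 22797, so |RP| ≈ 150.99.
Median from Q: ½√(2·|PQ|² + 2·|QR|² − |RP|²) ≈ 77.055.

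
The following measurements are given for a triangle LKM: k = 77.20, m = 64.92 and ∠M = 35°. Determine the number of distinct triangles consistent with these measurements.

2

k·sin M = 77.20·sin(35°) ≈ 44.28.
Since k sin M < m < k (44.28 < 64.92 < 77.20), two triangles exist.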